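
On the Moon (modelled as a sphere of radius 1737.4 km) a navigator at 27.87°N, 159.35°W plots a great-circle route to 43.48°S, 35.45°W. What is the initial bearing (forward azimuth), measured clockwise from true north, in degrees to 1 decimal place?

124.8°

With φ₁ = 0.4864, φ₂ = -0.7589, Δλ = 2.1625 rad, the forward-azimuth formula gives
θ = atan2( sin Δλ cos φ₂ , cos φ₁ sin φ₂ − sin φ₁ cos φ₂ cos Δλ ) = atan2(0.6023, -0.4191) = 124.83°.
So the initial bearing is 124.8°.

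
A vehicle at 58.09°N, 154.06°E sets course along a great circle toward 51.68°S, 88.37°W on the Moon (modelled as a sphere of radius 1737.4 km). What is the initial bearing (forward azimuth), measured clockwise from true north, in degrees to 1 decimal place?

107.3°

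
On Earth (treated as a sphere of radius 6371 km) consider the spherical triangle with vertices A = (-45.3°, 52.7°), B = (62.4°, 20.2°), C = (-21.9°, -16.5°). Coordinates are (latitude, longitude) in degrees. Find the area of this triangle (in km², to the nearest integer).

48601189 km²

Side lengths (central angles): a = 1.5567, b = 1.0508, c = 1.9338 rad; semiperimeter s = 2.2706.
By l'Huilier's theorem, tan(E/4) = √[tan(s/2) tan((s−a)/2) tan((s−b)/2) tan((s−c)/2)], giving spherical excess E = 1.1974 rad.
Area = E·R² = 1.1974 × (6371)² ≈ 48601189 km².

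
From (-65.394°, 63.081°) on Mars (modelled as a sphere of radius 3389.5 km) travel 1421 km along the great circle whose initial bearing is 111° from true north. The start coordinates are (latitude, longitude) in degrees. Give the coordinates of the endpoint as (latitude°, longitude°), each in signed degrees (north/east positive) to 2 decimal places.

-63.02°, 119.99°

Angular distance δ = d/R = 1421/3389.5 = 0.41924 rad; initial bearing θ = 1.9373 rad.
sin φ₂ = sin φ₁ cos δ + cos φ₁ sin δ cos θ = (-0.9092)(0.9134) + (0.4164)(0.4071)(-0.3584) = -0.8912, so φ₂ = -63.02°.
Δλ = atan2(sin θ sin δ cos φ₁, cos δ − sin φ₁ sin φ₂) = atan2(0.1582, 0.1031) = 56.905°.
λ₂ = 63.081° + 56.905° = 119.99°.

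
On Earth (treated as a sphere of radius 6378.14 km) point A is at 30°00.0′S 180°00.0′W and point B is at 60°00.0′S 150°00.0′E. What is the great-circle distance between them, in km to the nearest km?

4018 km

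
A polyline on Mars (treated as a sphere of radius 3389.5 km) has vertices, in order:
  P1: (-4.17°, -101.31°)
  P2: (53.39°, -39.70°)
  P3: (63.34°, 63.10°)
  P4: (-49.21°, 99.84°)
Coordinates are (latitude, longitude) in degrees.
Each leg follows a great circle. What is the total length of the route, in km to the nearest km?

Leg P1→P2: central angle 1.3444 rad, distance 4557.0 km.
Leg P2→P3: central angle 0.8525 rad, distance 2889.6 km.
Leg P3→P4: central angle 2.0283 rad, distance 6874.9 km.
Total: 4557.0 + 2889.6 + 6874.9 ≈ 14322 km.

14322 km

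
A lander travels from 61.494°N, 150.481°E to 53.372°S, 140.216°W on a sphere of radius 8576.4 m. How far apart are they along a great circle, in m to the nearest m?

19040 m

Let φ₁ = 1.0733 rad, φ₂ = -0.9315 rad, and Δλ = 1.2096 rad.
cos c = sin φ₁ sin φ₂ + cos φ₁ cos φ₂ cos Δλ = (0.8788)(-0.8025) + (0.4773)(0.5966)(0.3534) = -0.60460,
so c = arccos(-0.60460) = 2.22006 rad.
Distance = R·c = 8576.4 × 2.2201 ≈ 19040 m.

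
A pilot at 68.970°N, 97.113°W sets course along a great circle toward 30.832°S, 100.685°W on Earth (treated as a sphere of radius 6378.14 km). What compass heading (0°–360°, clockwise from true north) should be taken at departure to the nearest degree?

183°

With φ₁ = 1.2038, φ₂ = -0.5381, Δλ = -0.0623 rad, the forward-azimuth formula gives
θ = atan2( sin Δλ cos φ₂ , cos φ₁ sin φ₂ − sin φ₁ cos φ₂ cos Δλ ) = atan2(-0.0535, -0.9838) = -176.89°.
Adding 360° brings this into [0°, 360°): 183°.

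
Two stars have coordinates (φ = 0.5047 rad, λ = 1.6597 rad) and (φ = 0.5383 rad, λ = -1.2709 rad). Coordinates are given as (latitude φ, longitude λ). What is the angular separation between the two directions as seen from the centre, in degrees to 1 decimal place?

119.1°

Let φ₁ = 0.5047 rad, φ₂ = 0.5383 rad, and Δλ = -2.9306 rad.
Haversine: a = sin²(Δφ/2) + cos φ₁ cos φ₂ sin²(Δλ/2) = 0.0003 + (0.8753)(0.8586)(0.9889) = 0.74348.
Central angle c = 2·arcsin(√a) = 2.07941 rad.
So the angular separation is 119.1°.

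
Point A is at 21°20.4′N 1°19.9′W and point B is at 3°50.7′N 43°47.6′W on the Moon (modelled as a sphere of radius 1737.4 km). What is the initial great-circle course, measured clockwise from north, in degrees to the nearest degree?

253°

With φ₁ = 0.3725, φ₂ = 0.0671, Δλ = -0.7411 rad, the forward-azimuth formula gives
θ = atan2( sin Δλ cos φ₂ , cos φ₁ sin φ₂ − sin φ₁ cos φ₂ cos Δλ ) = atan2(-0.6736, -0.2054) = -106.96°.
Adding 360° brings this into [0°, 360°): 253°.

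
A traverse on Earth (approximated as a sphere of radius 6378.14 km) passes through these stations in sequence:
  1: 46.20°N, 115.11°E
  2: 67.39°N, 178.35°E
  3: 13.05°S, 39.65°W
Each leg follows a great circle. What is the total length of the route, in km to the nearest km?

17635 km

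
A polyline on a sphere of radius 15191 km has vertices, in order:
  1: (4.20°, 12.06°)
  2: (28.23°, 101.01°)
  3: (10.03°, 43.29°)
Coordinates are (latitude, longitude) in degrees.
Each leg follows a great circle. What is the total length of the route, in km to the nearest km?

Leg 1→2: central angle 1.5200 rad, distance 23090.8 km.
Leg 2→3: central angle 0.9935 rad, distance 15092.9 km.
Total: 23090.8 + 15092.9 ≈ 38184 km.

38184 km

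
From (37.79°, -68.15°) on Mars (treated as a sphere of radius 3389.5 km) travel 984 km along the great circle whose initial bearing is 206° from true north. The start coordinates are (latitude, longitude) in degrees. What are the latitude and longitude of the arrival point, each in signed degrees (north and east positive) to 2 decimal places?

22.57°, -75.96°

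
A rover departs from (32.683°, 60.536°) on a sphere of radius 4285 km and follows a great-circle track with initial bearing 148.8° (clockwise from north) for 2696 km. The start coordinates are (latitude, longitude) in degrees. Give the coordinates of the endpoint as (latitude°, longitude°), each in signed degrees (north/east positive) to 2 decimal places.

0.74°, 78.29°

Angular distance δ = d/R = 2696/4285 = 0.62917 rad; initial bearing θ = 2.5970 rad.
sin φ₂ = sin φ₁ cos δ + cos φ₁ sin δ cos θ = (0.5400)(0.8085) + (0.8417)(0.5885)(-0.8554) = 0.0129, so φ₂ = 0.74°.
Δλ = atan2(sin θ sin δ cos φ₁, cos δ − sin φ₁ sin φ₂) = atan2(0.2566, 0.8015) = 17.750°.
λ₂ = 60.536° + 17.750° = 78.29°.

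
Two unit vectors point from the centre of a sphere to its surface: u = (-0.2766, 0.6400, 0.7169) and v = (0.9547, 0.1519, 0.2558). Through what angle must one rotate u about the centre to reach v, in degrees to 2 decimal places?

89.05°

u·v = 0.0165; |u| = 1.0000, |v| = 1.0000.
cos θ = (u·v)/(|u||v|) = 0.0165, so θ = 89.05°.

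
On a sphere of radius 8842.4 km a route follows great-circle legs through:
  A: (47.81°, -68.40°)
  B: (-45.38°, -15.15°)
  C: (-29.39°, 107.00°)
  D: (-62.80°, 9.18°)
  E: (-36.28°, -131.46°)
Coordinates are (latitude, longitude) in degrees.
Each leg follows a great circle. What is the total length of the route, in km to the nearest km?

51915 km

Leg A→B: central angle 1.8184 rad, distance 16079.4 km.
Leg B→C: central angle 1.5472 rad, distance 13680.6 km.
Leg C→D: central angle 1.1785 rad, distance 10420.9 km.
Leg D→E: central angle 1.3270 rad, distance 11733.8 km.
Total: 16079.4 + 13680.6 + 10420.9 + 11733.8 ≈ 51915 km.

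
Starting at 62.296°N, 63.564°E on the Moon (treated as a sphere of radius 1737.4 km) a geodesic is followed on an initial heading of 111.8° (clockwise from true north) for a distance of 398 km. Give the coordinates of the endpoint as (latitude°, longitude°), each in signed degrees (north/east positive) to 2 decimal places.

Angular distance δ = d/R = 398/1737.4 = 0.22908 rad; initial bearing θ = 1.9513 rad.
sin φ₂ = sin φ₁ cos δ + cos φ₁ sin δ cos θ = (0.8854)(0.9739) + (0.4649)(0.2271)(-0.3714) = 0.8230, so φ₂ = 55.39°.
Δλ = atan2(sin θ sin δ cos φ₁, cos δ − sin φ₁ sin φ₂) = atan2(0.0980, 0.2452) = 21.789°.
λ₂ = 63.564° + 21.789° = 85.35°.

55.39°, 85.35°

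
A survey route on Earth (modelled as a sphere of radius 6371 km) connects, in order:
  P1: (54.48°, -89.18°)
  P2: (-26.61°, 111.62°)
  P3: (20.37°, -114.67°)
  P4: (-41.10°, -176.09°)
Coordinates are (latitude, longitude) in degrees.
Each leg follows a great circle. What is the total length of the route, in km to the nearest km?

41062 km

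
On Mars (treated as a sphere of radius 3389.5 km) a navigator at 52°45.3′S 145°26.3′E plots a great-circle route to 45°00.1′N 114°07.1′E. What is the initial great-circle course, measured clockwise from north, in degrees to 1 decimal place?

Δλ = -31.320° = -0.5466 rad.
y = sin Δλ · cos φ₂ = (-0.5198)(0.7071) = -0.3676
x = cos φ₁ sin φ₂ − sin φ₁ cos φ₂ cos Δλ = (0.6052)(0.7071) − (-0.7961)(0.7071)(0.8543) = 0.9088
θ = atan2(y, x) = -22.02°; adding 360° gives 338.0°.

338.0°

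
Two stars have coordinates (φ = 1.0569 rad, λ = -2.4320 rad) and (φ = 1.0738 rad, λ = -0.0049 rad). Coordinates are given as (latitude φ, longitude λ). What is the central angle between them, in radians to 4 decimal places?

0.9417 rad

With latitudes φ₁ = 60.556°, φ₂ = 61.524° and longitude difference Δλ = 139.063°:
cos c = sin φ₁ sin φ₂ + cos φ₁ cos φ₂ cos Δλ = (0.8708)(0.8790) + (0.4916)(0.4768)(-0.7554) = 0.58843,
so c = arccos(0.58843) = 0.94168 rad.
So the angular separation is 0.9417 rad.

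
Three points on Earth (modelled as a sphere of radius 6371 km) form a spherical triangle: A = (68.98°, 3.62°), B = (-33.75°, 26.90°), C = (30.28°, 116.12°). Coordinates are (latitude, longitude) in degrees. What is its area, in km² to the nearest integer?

66178992 km²

Side lengths (central angles): a = 1.8446, b = 1.2109, c = 1.8179 rad; semiperimeter s = 2.4367.
By l'Huilier's theorem, tan(E/4) = √[tan(s/2) tan((s−a)/2) tan((s−b)/2) tan((s−c)/2)], giving spherical excess E = 1.6304 rad.
Area = E·R² = 1.6304 × (6371)² ≈ 66178992 km².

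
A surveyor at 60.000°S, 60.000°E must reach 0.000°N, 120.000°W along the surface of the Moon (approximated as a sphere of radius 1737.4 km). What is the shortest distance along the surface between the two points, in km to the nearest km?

3639 km

Let φ₁ = -1.0472 rad, φ₂ = 0.0000 rad, and Δλ = -3.1416 rad.
Haversine: a = sin²(Δφ/2) + cos φ₁ cos φ₂ sin²(Δλ/2) = 0.2500 + (0.5000)(1.0000)(1.0000) = 0.75000.
Central angle c = 2·arcsin(√a) = 2.09440 rad.
Distance = R·c = 1737.4 × 2.0944 ≈ 3639 km.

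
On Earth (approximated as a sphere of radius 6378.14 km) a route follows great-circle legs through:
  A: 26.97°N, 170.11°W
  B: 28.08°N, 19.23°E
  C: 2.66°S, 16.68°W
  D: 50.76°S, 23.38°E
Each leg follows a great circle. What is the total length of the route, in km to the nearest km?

Leg A→B: central angle 2.1681 rad, distance 13828.6 km.
Leg B→C: central angle 0.8066 rad, distance 5144.3 km.
Leg C→D: central angle 1.0244 rad, distance 6534.1 km.
Total: 13828.6 + 5144.3 + 6534.1 ≈ 25507 km.

25507 km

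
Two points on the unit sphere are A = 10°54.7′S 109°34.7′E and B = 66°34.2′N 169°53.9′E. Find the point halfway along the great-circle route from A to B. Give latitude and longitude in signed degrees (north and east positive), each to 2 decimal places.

30.66°, 125.91°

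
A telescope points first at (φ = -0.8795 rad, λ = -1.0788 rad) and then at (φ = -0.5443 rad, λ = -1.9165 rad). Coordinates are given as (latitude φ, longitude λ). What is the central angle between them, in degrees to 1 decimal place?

In radians: φ₁ = -0.8795, φ₂ = -0.5443, Δλ = -47.997° = -0.8377 rad.
Haversine: a = sin²(Δφ/2) + cos φ₁ cos φ₂ sin²(Δλ/2) = 0.0278 + (0.6375)(0.8555)(0.1654) = 0.11805.
Central angle c = 2·arcsin(√a) = 0.70145 rad.
So the angular separation is 40.2°.

40.2°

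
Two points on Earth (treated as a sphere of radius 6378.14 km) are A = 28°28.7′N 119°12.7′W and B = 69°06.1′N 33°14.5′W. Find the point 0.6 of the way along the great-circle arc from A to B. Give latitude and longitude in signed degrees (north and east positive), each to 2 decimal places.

Central angle δ = 1.0843 rad. Interpolating on the sphere with fraction f = 0.6:
P = [sin((1−f)δ)·A + sin(fδ)·B] / sin δ = 0.4754·A + 0.6851·B in Cartesian coordinates,
giving P = (0.0005, -0.4987, 0.8668), i.e. latitude 60.08°, longitude -89.95°.

60.08°, -89.95°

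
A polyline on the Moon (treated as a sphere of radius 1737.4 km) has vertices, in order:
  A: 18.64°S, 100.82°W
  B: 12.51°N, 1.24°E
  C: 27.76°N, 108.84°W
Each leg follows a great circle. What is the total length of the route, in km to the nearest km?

Leg A→B: central angle 1.8364 rad, distance 3190.6 km.
Leg B→C: central angle 1.7678 rad, distance 3071.3 km.
Total: 3190.6 + 3071.3 ≈ 6262 km.

6262 km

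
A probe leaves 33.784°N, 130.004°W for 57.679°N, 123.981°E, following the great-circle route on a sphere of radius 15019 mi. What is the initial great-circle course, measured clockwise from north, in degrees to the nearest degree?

327°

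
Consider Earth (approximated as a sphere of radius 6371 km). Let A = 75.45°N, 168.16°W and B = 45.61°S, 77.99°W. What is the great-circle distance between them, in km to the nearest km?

In radians: φ₁ = 1.3169, φ₂ = -0.7960, Δλ = 90.170° = 1.5738 rad.
cos c = sin φ₁ sin φ₂ + cos φ₁ cos φ₂ cos Δλ = (0.9679)(-0.7146) + (0.2512)(0.6995)(-0.0030) = -0.69220,
so c = arccos(-0.69220) = 2.33533 rad.
Distance = R·c = 6371 × 2.3353 ≈ 14878 km.

14878 km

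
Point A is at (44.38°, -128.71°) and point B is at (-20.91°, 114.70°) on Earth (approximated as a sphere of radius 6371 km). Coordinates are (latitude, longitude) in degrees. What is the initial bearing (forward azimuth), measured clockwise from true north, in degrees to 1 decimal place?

272.6°

Δλ = -116.590° = -2.0349 rad.
y = sin Δλ · cos φ₂ = (-0.8942)(0.9341) = -0.8353
x = cos φ₁ sin φ₂ − sin φ₁ cos φ₂ cos Δλ = (0.7147)(-0.3569) − (0.6994)(0.9341)(-0.4476) = 0.0374
θ = atan2(y, x) = -87.44°; adding 360° gives 272.6°.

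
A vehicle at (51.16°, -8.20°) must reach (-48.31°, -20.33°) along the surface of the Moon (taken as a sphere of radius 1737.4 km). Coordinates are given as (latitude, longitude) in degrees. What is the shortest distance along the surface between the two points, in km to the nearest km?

3033 km

With latitudes φ₁ = 51.160°, φ₂ = -48.310° and longitude difference Δλ = -12.130°:
cos c = sin φ₁ sin φ₂ + cos φ₁ cos φ₂ cos Δλ = (0.7789)(-0.7468) + (0.6271)(0.6651)(0.9777) = -0.17384,
so c = arccos(-0.17384) = 1.74553 rad.
Distance = R·c = 1737.4 × 1.7455 ≈ 3033 km.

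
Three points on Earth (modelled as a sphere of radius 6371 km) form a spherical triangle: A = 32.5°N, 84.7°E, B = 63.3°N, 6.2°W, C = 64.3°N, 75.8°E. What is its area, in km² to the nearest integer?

Side lengths (central angles): a = 0.5879, b = 0.5633, c = 1.0769 rad; semiperimeter s = 1.1141.
By l'Huilier's theorem, tan(E/4) = √[tan(s/2) tan((s−a)/2) tan((s−b)/2) tan((s−c)/2)], giving spherical excess E = 0.1187 rad.
Area = E·R² = 0.1187 × (6371)² ≈ 4816095 km².

4816095 km²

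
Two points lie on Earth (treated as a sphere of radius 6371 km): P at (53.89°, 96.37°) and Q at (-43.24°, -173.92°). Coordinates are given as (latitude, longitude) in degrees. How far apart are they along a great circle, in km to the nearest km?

13728 km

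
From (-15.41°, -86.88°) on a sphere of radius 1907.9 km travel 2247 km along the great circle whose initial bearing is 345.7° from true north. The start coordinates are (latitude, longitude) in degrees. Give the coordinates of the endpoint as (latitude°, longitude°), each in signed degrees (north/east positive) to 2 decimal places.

49.57°, -107.48°

Angular distance δ = d/R = 2247/1907.9 = 1.17773 rad; initial bearing θ = 6.0336 rad.
sin φ₂ = sin φ₁ cos δ + cos φ₁ sin δ cos θ = (-0.2657)(0.3830) + (0.9640)(0.9237)(0.9690) = 0.7612, so φ₂ = 49.57°.
Δλ = atan2(sin θ sin δ cos φ₁, cos δ − sin φ₁ sin φ₂) = atan2(-0.2200, 0.5853) = -20.597°.
λ₂ = -86.880° − 20.597° = -107.48°.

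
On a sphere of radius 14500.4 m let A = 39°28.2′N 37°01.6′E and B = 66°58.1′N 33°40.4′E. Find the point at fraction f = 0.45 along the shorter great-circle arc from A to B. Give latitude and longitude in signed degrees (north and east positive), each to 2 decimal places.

51.85°, 36.04°

The central angle between A and B is δ = 0.4811 rad.
With f = 0.45, the slerp weights are sin((1−f)δ)/sin δ = 0.5652 and sin(fδ)/sin δ = 0.4642.
Weighted sum of the unit vectors: (0.5652)·(0.6163,0.4649,0.6357) + (0.4642)·(0.3256,0.2169,0.9203) = (0.4994, 0.3634, 0.7864).
Converting back: φ = atan2(z, √(x²+y²)) = 51.85°, λ = atan2(y, x) = 36.04°.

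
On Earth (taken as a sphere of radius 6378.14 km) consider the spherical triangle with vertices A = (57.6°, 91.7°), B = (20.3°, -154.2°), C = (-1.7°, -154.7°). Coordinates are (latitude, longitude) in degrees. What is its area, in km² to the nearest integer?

Side lengths (central angles): a = 0.3841, b = 1.8126, c = 1.4830 rad; semiperimeter s = 1.8398.
By l'Huilier's theorem, tan(E/4) = √[tan(s/2) tan((s−a)/2) tan((s−b)/2) tan((s−c)/2)], giving spherical excess E = 0.2141 rad.
Area = E·R² = 0.2141 × (6378.14)² ≈ 8709965 km².

8709965 km²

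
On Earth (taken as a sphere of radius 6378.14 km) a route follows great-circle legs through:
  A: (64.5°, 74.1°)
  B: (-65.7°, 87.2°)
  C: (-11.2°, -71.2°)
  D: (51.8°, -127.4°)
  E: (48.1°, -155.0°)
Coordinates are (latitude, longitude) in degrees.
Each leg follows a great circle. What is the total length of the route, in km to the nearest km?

36664 km

Leg A→B: central angle 2.2785 rad, distance 14532.4 km.
Leg B→C: central angle 1.7704 rad, distance 11292.0 km.
Leg C→D: central angle 1.3849 rad, distance 8833.1 km.
Leg D→E: central angle 0.3146 rad, distance 2006.6 km.
Total: 14532.4 + 11292.0 + 8833.1 + 2006.6 ≈ 36664 km.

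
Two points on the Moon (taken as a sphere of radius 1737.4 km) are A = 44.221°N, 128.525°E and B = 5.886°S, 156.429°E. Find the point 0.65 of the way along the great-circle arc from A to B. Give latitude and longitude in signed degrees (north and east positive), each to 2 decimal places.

The central angle between A and B is δ = 0.9783 rad.
With f = 0.65, the slerp weights are sin((1−f)δ)/sin δ = 0.4047 and sin(fδ)/sin δ = 0.7159.
Weighted sum of the unit vectors: (0.4047)·(-0.4464,0.5607,0.6974) + (0.7159)·(-0.9117,0.3978,-0.1025) = (-0.8334, 0.5117, 0.2089).
Converting back: φ = atan2(z, √(x²+y²)) = 12.06°, λ = atan2(y, x) = 148.45°.

12.06°, 148.45°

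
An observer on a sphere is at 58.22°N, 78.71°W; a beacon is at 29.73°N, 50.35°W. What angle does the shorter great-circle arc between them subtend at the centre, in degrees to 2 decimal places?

34.51°

Let φ₁ = 1.0161 rad, φ₂ = 0.5189 rad, and Δλ = 0.4950 rad.
cos c = sin φ₁ sin φ₂ + cos φ₁ cos φ₂ cos Δλ = (0.8501)(0.4959) + (0.5267)(0.8684)(0.8800) = 0.82401,
so c = arccos(0.82401) = 0.60234 rad.
So the angular separation is 34.51°.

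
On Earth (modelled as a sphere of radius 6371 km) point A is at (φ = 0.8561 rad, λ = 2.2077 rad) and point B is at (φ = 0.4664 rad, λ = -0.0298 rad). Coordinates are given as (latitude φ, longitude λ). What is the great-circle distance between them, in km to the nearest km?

Let φ₁ = 0.8561 rad, φ₂ = 0.4664 rad, and Δλ = -2.2375 rad.
Haversine: a = sin²(Δφ/2) + cos φ₁ cos φ₂ sin²(Δλ/2) = 0.0375 + (0.6554)(0.8932)(0.8092) = 0.51118.
Central angle c = 2·arcsin(√a) = 1.59317 rad.
Distance = R·c = 6371 × 1.5932 ≈ 10150 km.

10150 km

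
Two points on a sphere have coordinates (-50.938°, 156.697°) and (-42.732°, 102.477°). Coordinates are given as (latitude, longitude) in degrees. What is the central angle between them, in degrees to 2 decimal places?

Let φ₁ = -0.8890 rad, φ₂ = -0.7458 rad, and Δλ = -0.9463 rad.
cos c = sin φ₁ sin φ₂ + cos φ₁ cos φ₂ cos Δλ = (-0.7765)(-0.6786) + (0.6302)(0.7345)(0.5847) = 0.79752,
so c = arccos(0.79752) = 0.64763 rad.
So the angular separation is 37.11°.

37.11°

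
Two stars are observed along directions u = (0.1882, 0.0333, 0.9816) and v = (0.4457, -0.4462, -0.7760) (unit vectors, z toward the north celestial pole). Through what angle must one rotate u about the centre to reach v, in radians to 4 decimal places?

2.3360 rad

u·v = -0.6927; |u| = 1.0000, |v| = 1.0000.
cos θ = (u·v)/(|u||v|) = -0.6927, so θ = 2.3360 rad.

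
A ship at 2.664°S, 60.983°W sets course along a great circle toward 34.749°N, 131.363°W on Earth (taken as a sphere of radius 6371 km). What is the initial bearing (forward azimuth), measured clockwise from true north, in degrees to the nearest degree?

307°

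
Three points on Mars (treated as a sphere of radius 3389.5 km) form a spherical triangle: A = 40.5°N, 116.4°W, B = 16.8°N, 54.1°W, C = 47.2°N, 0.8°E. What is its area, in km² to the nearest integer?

6516766 km²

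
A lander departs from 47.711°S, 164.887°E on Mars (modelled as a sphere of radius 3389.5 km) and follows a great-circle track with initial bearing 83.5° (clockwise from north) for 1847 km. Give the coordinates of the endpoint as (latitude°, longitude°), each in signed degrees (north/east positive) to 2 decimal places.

-36.38°, -155.34°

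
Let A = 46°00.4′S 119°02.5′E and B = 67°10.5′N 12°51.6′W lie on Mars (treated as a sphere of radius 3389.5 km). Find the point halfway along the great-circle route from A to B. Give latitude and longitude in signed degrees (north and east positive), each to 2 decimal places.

21.16°, 85.50°

The central angle between A and B is δ = 2.5737 rad.
With f = 0.5, the slerp weights are sin((1−f)δ)/sin δ = 1.7848 and sin(fδ)/sin δ = 1.7848.
Weighted sum of the unit vectors: (1.7848)·(-0.3372,0.6072,-0.7194) + (1.7848)·(0.3782,-0.0863,0.9217) = (0.0732, 0.9297, 0.3610).
Converting back: φ = atan2(z, √(x²+y²)) = 21.16°, λ = atan2(y, x) = 85.50°.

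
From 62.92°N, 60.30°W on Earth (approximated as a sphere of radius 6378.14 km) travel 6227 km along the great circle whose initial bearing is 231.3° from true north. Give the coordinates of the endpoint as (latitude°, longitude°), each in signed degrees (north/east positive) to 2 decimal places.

15.24°, -102.38°

Angular distance δ = d/R = 6227/6378.14 = 0.97630 rad; initial bearing θ = 4.0369 rad.
sin φ₂ = sin φ₁ cos δ + cos φ₁ sin δ cos θ = (0.8904)(0.5601) + (0.4552)(0.8284)(-0.6252) = 0.2629, so φ₂ = 15.24°.
Δλ = atan2(sin θ sin δ cos φ₁, cos δ − sin φ₁ sin φ₂) = atan2(-0.2943, 0.3260) = -42.075°.
λ₂ = -60.300° − 42.075° = -102.38°.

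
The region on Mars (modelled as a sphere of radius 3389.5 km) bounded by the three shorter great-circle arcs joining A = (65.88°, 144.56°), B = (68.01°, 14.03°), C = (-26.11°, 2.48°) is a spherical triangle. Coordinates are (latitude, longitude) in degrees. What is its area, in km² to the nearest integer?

4613243 km²

Side lengths (central angles): a = 1.6495, b = 2.3339, c = 0.7275 rad; semiperimeter s = 2.3554.
By l'Huilier's theorem, tan(E/4) = √[tan(s/2) tan((s−a)/2) tan((s−b)/2) tan((s−c)/2)], giving spherical excess E = 0.4015 rad.
Area = E·R² = 0.4015 × (3389.5)² ≈ 4613243 km².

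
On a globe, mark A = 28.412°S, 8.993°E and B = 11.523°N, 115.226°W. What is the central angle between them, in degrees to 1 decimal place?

In radians: φ₁ = -0.4959, φ₂ = 0.2011, Δλ = -124.219° = -2.1680 rad.
cos c = sin φ₁ sin φ₂ + cos φ₁ cos φ₂ cos Δλ = (-0.4758)(0.1998) + (0.8795)(0.9798)(-0.5624) = -0.57970,
so c = arccos(-0.57970) = 2.18916 rad.
So the angular separation is 125.4°.

125.4°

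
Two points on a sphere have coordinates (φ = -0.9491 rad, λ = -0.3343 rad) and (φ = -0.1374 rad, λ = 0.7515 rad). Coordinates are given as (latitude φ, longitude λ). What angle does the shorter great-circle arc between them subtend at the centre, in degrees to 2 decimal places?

In radians: φ₁ = -0.9491, φ₂ = -0.1374, Δλ = 62.212° = 1.0858 rad.
Haversine: a = sin²(Δφ/2) + cos φ₁ cos φ₂ sin²(Δλ/2) = 0.1559 + (0.5824)(0.9906)(0.2669) = 0.30985.
Central angle c = 2·arcsin(√a) = 1.18067 rad.
So the angular separation is 67.65°.

67.65°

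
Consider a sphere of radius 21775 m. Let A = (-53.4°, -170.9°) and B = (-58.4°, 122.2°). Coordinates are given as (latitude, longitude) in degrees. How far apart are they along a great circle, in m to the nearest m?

13780 m

With latitudes φ₁ = -53.400°, φ₂ = -58.400° and longitude difference Δλ = -66.900°:
cos c = sin φ₁ sin φ₂ + cos φ₁ cos φ₂ cos Δλ = (-0.8028)(-0.8517) + (0.5962)(0.5240)(0.3923) = 0.80635,
so c = arccos(0.80635) = 0.63284 rad.
Distance = R·c = 21775 × 0.6328 ≈ 13780 m.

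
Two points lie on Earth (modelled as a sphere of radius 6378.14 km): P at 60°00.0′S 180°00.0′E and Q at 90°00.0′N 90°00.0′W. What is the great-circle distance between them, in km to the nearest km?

16698 km

In radians: φ₁ = -1.0472, φ₂ = 1.5708, Δλ = 90.000° = 1.5708 rad.
Haversine: a = sin²(Δφ/2) + cos φ₁ cos φ₂ sin²(Δλ/2) = 0.9330 + (0.5000)(0.0000)(0.5000) = 0.93301.
Central angle c = 2·arcsin(√a) = 2.61799 rad.
Distance = R·c = 6378.14 × 2.6180 ≈ 16698 km.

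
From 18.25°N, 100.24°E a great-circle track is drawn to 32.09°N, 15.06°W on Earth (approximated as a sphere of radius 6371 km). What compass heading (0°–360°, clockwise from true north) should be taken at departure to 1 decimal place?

308.9°

Δλ = -115.300° = -2.0124 rad.
y = sin Δλ · cos φ₂ = (-0.9041)(0.8472) = -0.7660
x = cos φ₁ sin φ₂ − sin φ₁ cos φ₂ cos Δλ = (0.9497)(0.5313) − (0.3132)(0.8472)(-0.4274) = 0.6179
θ = atan2(y, x) = -51.11°; adding 360° gives 308.9°.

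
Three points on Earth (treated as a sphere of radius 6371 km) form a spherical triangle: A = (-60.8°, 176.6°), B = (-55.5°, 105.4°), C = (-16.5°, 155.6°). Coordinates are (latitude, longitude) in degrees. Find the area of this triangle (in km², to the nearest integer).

11229766 km²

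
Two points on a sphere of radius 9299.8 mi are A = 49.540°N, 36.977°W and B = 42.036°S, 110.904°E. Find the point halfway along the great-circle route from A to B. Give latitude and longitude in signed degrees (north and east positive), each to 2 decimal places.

13.00°, 50.14°

The central angle between A and B is δ = 2.7330 rad.
With f = 0.5, the slerp weights are sin((1−f)δ)/sin δ = 2.4644 and sin(fδ)/sin δ = 2.4644.
Weighted sum of the unit vectors: (2.4644)·(0.5184,-0.3903,0.7609) + (2.4644)·(-0.2650,0.6938,-0.6696) = (0.6245, 0.7480, 0.2249).
Converting back: φ = atan2(z, √(x²+y²)) = 13.00°, λ = atan2(y, x) = 50.14°.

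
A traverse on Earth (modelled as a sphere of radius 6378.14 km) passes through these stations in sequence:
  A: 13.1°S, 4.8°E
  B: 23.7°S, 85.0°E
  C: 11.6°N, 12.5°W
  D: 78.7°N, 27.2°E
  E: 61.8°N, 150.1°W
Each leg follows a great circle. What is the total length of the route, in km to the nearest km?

31912 km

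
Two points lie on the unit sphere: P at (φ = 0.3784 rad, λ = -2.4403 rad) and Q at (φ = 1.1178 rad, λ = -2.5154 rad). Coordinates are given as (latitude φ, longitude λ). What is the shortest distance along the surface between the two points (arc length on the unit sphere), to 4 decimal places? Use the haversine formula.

0.7411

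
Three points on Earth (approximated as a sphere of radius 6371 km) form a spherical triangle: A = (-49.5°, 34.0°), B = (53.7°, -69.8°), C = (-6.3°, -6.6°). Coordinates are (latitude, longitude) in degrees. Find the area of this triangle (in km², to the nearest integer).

Side lengths (central angles): a = 1.3930, b = 0.9599, c = 2.3526 rad; semiperimeter s = 2.3527.
By l'Huilier's theorem, tan(E/4) = √[tan(s/2) tan((s−a)/2) tan((s−b)/2) tan((s−c)/2)], giving spherical excess E = 0.0380 rad.
Area = E·R² = 0.0380 × (6371)² ≈ 1540684 km².

1540684 km²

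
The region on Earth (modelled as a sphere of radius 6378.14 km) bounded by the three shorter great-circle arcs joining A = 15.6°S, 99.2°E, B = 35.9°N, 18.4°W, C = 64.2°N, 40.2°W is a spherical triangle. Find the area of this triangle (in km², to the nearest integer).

Side lengths (central angles): a = 0.5447, b = 2.1657, c = 2.1167 rad; semiperimeter s = 2.4135.
By l'Huilier's theorem, tan(E/4) = √[tan(s/2) tan((s−a)/2) tan((s−b)/2) tan((s−c)/2)], giving spherical excess E = 1.0070 rad.
Area = E·R² = 1.0070 × (6378.14)² ≈ 40966730 km².

40966730 km²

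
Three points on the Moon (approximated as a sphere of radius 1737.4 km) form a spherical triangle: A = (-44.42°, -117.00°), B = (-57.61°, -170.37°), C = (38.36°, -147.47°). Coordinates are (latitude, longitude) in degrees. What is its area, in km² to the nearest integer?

Side lengths (central angles): a = 1.7083, b = 1.5224, c = 0.6106 rad; semiperimeter s = 1.9207.
By l'Huilier's theorem, tan(E/4) = √[tan(s/2) tan((s−a)/2) tan((s−b)/2) tan((s−c)/2)], giving spherical excess E = 0.6099 rad.
Area = E·R² = 0.6099 × (1737.4)² ≈ 1841156 km².

1841156 km²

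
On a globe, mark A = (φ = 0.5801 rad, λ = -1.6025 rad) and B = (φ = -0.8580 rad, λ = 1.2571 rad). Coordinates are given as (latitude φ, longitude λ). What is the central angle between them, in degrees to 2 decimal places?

With latitudes φ₁ = 33.237°, φ₂ = -49.160° and longitude difference Δλ = 163.843°:
Haversine: a = sin²(Δφ/2) + cos φ₁ cos φ₂ sin²(Δλ/2) = 0.4338 + (0.8364)(0.6540)(0.9803) = 0.97001.
Central angle c = 2·arcsin(√a) = 2.79351 rad.
So the angular separation is 160.06°.

160.06°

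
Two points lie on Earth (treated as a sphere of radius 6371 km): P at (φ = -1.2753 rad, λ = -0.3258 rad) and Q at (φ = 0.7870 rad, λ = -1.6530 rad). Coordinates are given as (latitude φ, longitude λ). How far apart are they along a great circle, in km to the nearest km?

14333 km

Let φ₁ = -1.2753 rad, φ₂ = 0.7870 rad, and Δλ = -1.3272 rad.
cos c = sin φ₁ sin φ₂ + cos φ₁ cos φ₂ cos Δλ = (-0.9567)(0.7082) + (0.2912)(0.7060)(0.2412) = -0.62795,
so c = arccos(-0.62795) = 2.24972 rad.
Distance = R·c = 6371 × 2.2497 ≈ 14333 km.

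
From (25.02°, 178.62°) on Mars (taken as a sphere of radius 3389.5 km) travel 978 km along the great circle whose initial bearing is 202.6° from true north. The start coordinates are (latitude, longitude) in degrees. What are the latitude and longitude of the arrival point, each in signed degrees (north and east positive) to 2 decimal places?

Angular distance δ = d/R = 978/3389.5 = 0.28854 rad; initial bearing θ = 3.5360 rad.
sin φ₂ = sin φ₁ cos δ + cos φ₁ sin δ cos θ = (0.4229)(0.9587) + (0.9062)(0.2846)(-0.9232) = 0.1674, so φ₂ = 9.64°.
Δλ = atan2(sin θ sin δ cos φ₁, cos δ − sin φ₁ sin φ₂) = atan2(-0.0991, 0.8879) = -6.368°.
λ₂ = 178.620° − 6.368° = 172.25°.

9.64°, 172.25°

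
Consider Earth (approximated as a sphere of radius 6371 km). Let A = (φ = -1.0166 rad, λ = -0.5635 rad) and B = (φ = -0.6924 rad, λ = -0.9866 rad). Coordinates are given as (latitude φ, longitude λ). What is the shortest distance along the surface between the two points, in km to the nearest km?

2690 km

Let φ₁ = -1.0166 rad, φ₂ = -0.6924 rad, and Δλ = -0.4231 rad.
cos c = sin φ₁ sin φ₂ + cos φ₁ cos φ₂ cos Δλ = (-0.8503)(-0.6384) + (0.5263)(0.7697)(0.9118) = 0.91219,
so c = arccos(0.91219) = 0.42221 rad.
Distance = R·c = 6371 × 0.4222 ≈ 2690 km.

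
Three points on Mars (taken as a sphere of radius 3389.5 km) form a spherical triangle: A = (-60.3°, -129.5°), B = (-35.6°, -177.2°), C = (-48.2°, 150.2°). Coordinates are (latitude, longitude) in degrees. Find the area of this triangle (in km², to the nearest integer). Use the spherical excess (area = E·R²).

1946879 km²

Side lengths (central angles): a = 0.4723, b = 0.7909, c = 0.6813 rad; semiperimeter s = 0.9722.
By l'Huilier's theorem, tan(E/4) = √[tan(s/2) tan((s−a)/2) tan((s−b)/2) tan((s−c)/2)], giving spherical excess E = 0.1695 rad.
Area = E·R² = 0.1695 × (3389.5)² ≈ 1946879 km².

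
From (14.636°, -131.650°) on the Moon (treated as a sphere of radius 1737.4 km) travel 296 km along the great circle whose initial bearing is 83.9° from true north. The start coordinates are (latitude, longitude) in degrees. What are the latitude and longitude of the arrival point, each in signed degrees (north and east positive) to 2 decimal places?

Angular distance δ = d/R = 296/1737.4 = 0.17037 rad; initial bearing θ = 1.4643 rad.
sin φ₂ = sin φ₁ cos δ + cos φ₁ sin δ cos θ = (0.2527)(0.9855) + (0.9676)(0.1695)(0.1063) = 0.2665, so φ₂ = 15.45°.
Δλ = atan2(sin θ sin δ cos φ₁, cos δ − sin φ₁ sin φ₂) = atan2(0.1631, 0.9182) = 10.073°.
λ₂ = -131.650° + 10.073° = -121.58°.

15.45°, -121.58°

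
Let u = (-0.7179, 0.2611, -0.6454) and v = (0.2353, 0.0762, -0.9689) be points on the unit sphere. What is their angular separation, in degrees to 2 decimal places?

61.56°

u·v = 0.4763; |u| = 1.0000, |v| = 1.0000.
cos θ = (u·v)/(|u||v|) = 0.4763, so θ = 61.56°.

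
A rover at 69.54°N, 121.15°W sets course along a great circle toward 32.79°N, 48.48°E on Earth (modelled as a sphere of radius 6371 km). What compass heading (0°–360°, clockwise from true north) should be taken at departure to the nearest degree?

Δλ = 169.630° = 2.9606 rad.
y = sin Δλ · cos φ₂ = (0.1800)(0.8407) = 0.1513
x = cos φ₁ sin φ₂ − sin φ₁ cos φ₂ cos Δλ = (0.3496)(0.5416) − (0.9369)(0.8407)(-0.9837) = 0.9641
θ = atan2(y, x) = 8.92°, so the bearing is 9°.

9°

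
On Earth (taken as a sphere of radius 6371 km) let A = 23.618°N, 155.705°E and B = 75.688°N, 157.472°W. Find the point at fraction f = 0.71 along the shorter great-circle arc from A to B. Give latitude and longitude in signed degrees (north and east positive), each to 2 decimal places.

The central angle between A and B is δ = 0.9966 rad.
With f = 0.71, the slerp weights are sin((1−f)δ)/sin δ = 0.3394 and sin(fδ)/sin δ = 0.7741.
Weighted sum of the unit vectors: (0.3394)·(-0.8351,0.3770,0.4006) + (0.7741)·(-0.2283,-0.0947,0.9690) = (-0.4602, 0.0546, 0.8861).
Converting back: φ = atan2(z, √(x²+y²)) = 62.39°, λ = atan2(y, x) = 173.23°.

62.39°, 173.23°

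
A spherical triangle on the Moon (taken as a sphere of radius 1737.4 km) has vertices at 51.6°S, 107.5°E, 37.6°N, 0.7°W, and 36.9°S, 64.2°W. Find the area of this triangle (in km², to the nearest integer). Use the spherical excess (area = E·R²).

Side lengths (central angles): a = 1.6545, b = 1.5918, c = 2.2548 rad; semiperimeter s = 2.7505.
By l'Huilier's theorem, tan(E/4) = √[tan(s/2) tan((s−a)/2) tan((s−b)/2) tan((s−c)/2)], giving spherical excess E = 2.4812 rad.
Area = E·R² = 2.4812 × (1737.4)² ≈ 7489637 km².

7489637 km²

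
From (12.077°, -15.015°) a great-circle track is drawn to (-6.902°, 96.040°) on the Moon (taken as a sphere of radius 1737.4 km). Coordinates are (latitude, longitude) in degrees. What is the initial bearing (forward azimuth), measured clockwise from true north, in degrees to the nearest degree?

93°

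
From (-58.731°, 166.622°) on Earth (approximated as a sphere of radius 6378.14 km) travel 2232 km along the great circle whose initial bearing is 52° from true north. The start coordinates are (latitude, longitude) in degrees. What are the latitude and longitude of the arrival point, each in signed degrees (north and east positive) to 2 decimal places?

Angular distance δ = d/R = 2232/6378.14 = 0.34995 rad; initial bearing θ = 0.9076 rad.
sin φ₂ = sin φ₁ cos δ + cos φ₁ sin δ cos θ = (-0.8547)(0.9394) + (0.5191)(0.3428)(0.6157) = -0.6934, so φ₂ = -43.90°.
Δλ = atan2(sin θ sin δ cos φ₁, cos δ − sin φ₁ sin φ₂) = atan2(0.1402, 0.3467) = 22.020°.
λ₂ = 166.622° + 22.020° = 188.64° → -171.36° after wrapping to (−180°, 180°].

-43.90°, -171.36°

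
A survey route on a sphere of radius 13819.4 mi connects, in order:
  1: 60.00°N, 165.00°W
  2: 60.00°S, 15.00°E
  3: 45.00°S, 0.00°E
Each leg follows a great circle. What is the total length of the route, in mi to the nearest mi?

47628 mi

Leg 1→2: central angle 3.1416 rad, distance 43414.9 mi.
Leg 2→3: central angle 0.3049 rad, distance 4213.5 mi.
Total: 43414.9 + 4213.5 ≈ 47628 mi.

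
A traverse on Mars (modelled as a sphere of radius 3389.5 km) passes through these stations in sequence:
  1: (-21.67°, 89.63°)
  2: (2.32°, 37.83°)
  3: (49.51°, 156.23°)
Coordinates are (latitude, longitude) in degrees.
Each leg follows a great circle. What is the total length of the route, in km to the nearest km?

Leg 1→2: central angle 0.9773 rad, distance 3312.5 km.
Leg 2→3: central angle 1.8523 rad, distance 6278.3 km.
Total: 3312.5 + 6278.3 ≈ 9591 km.

9591 km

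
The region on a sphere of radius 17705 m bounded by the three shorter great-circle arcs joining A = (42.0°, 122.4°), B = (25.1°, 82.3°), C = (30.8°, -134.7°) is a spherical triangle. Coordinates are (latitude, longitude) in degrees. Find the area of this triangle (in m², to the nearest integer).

67618498 m²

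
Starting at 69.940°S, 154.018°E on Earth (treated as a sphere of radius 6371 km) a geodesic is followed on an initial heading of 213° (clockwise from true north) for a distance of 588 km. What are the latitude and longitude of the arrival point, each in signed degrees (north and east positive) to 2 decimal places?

Angular distance δ = d/R = 588/6371 = 0.09229 rad; initial bearing θ = 3.7176 rad.
sin φ₂ = sin φ₁ cos δ + cos φ₁ sin δ cos θ = (-0.9393)(0.9957) + (0.3430)(0.0922)(-0.8387) = -0.9618, so φ₂ = -74.12°.
Δλ = atan2(sin θ sin δ cos φ₁, cos δ − sin φ₁ sin φ₂) = atan2(-0.0172, 0.0922) = -10.572°.
λ₂ = 154.018° − 10.572° = 143.45°.

-74.12°, 143.45°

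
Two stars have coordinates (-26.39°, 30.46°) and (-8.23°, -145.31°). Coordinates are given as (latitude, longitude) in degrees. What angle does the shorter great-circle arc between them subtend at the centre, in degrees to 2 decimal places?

145.14°

With latitudes φ₁ = -26.390°, φ₂ = -8.230° and longitude difference Δλ = -175.770°:
Haversine: a = sin²(Δφ/2) + cos φ₁ cos φ₂ sin²(Δλ/2) = 0.0249 + (0.8958)(0.9897)(0.9986) = 0.91026.
Central angle c = 2·arcsin(√a) = 2.53312 rad.
So the angular separation is 145.14°.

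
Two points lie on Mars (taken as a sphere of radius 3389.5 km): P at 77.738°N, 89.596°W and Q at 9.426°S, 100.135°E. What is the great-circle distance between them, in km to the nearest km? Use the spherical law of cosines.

6596 km

In radians: φ₁ = 1.3568, φ₂ = -0.1645, Δλ = -170.269° = -2.9718 rad.
cos c = sin φ₁ sin φ₂ + cos φ₁ cos φ₂ cos Δλ = (0.9772)(-0.1638) + (0.2124)(0.9865)(-0.9856) = -0.36654,
so c = arccos(-0.36654) = 1.94608 rad.
Distance = R·c = 3389.5 × 1.9461 ≈ 6596 km.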